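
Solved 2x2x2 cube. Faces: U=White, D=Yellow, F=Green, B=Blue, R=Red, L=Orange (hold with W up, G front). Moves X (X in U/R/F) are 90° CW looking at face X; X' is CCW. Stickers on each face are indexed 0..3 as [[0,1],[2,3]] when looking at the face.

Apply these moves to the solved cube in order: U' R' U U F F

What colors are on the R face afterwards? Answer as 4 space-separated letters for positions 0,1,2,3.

Answer: O B R R

Derivation:
After move 1 (U'): U=WWWW F=OOGG R=GGRR B=RRBB L=BBOO
After move 2 (R'): R=GRGR U=WBWR F=OWGW D=YOYG B=YRYB
After move 3 (U): U=WWRB F=GRGW R=YRGR B=BBYB L=OWOO
After move 4 (U): U=RWBW F=YRGW R=BBGR B=OWYB L=GROO
After move 5 (F): F=GYWR U=RWOR R=BBWR D=GBYG L=GYOO
After move 6 (F): F=WGRY U=RWOY R=OBRR D=WBYG L=GGOB
Query: R face = OBRR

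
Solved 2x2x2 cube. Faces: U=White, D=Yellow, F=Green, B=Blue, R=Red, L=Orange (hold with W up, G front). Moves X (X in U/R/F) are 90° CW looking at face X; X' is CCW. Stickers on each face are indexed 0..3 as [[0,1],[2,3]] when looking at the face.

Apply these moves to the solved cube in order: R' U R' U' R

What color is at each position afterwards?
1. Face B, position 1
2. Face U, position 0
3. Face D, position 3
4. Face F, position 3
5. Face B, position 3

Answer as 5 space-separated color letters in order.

Answer: R Y B W B

Derivation:
After move 1 (R'): R=RRRR U=WBWB F=GWGW D=YGYG B=YBYB
After move 2 (U): U=WWBB F=RRGW R=YBRR B=OOYB L=GWOO
After move 3 (R'): R=BRYR U=WYBO F=RWGB D=YRYW B=GOGB
After move 4 (U'): U=YOWB F=GWGB R=RWYR B=BRGB L=GOOO
After move 5 (R): R=YRRW U=YWWB F=GRGW D=YGYB B=BROB
Query 1: B[1] = R
Query 2: U[0] = Y
Query 3: D[3] = B
Query 4: F[3] = W
Query 5: B[3] = B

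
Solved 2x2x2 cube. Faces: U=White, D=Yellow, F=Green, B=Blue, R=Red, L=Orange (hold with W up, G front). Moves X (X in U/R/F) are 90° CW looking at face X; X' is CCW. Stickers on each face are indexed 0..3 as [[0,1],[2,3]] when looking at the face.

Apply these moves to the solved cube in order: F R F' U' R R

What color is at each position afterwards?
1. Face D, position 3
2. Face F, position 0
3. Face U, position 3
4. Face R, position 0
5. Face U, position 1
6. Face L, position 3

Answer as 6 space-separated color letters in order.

Answer: W O B R Y O

Derivation:
After move 1 (F): F=GGGG U=WWOO R=WRWR D=RRYY L=OYOY
After move 2 (R): R=WWRR U=WGOG F=GRGY D=RBYB B=OBWB
After move 3 (F'): F=RYGG U=WGWR R=BWRR D=YYYB L=OGOO
After move 4 (U'): U=GRWW F=OGGG R=RYRR B=BWWB L=OBOO
After move 5 (R): R=RRRY U=GGWG F=OYGB D=YWYB B=WWRB
After move 6 (R): R=RRYR U=GYWB F=OWGB D=YRYW B=GWGB
Query 1: D[3] = W
Query 2: F[0] = O
Query 3: U[3] = B
Query 4: R[0] = R
Query 5: U[1] = Y
Query 6: L[3] = O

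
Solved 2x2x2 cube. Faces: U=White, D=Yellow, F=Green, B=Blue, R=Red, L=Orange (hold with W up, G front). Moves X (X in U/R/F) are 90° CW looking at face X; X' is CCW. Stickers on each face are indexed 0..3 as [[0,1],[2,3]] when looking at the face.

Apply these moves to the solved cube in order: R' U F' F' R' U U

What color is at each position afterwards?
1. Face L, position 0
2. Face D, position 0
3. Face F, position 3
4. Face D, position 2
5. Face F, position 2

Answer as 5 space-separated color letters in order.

Answer: B B Y Y R

Derivation:
After move 1 (R'): R=RRRR U=WBWB F=GWGW D=YGYG B=YBYB
After move 2 (U): U=WWBB F=RRGW R=YBRR B=OOYB L=GWOO
After move 3 (F'): F=RWRG U=WWYR R=GBYR D=WOYG L=GBOB
After move 4 (F'): F=WGRR U=WWGY R=OBWR D=BBYG L=GROY
After move 5 (R'): R=BROW U=WYGO F=WWRY D=BGYR B=GOBB
After move 6 (U): U=GWOY F=BRRY R=GOOW B=GRBB L=WWOY
After move 7 (U): U=OGYW F=GORY R=GROW B=WWBB L=BROY
Query 1: L[0] = B
Query 2: D[0] = B
Query 3: F[3] = Y
Query 4: D[2] = Y
Query 5: F[2] = R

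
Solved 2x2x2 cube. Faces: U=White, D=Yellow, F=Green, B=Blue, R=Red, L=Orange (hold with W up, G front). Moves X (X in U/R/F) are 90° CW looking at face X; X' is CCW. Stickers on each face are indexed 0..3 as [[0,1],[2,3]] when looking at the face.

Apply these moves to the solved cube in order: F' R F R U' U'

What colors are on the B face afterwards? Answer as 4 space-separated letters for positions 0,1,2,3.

Answer: G Y G B

Derivation:
After move 1 (F'): F=GGGG U=WWRR R=YRYR D=OOYY L=OWOW
After move 2 (R): R=YYRR U=WGRG F=GOGY D=OBYB B=RBWB
After move 3 (F): F=GGYO U=WGWW R=RYGR D=RYYB L=OOOB
After move 4 (R): R=GRRY U=WGWO F=GYYB D=RWYR B=WBGB
After move 5 (U'): U=GOWW F=OOYB R=GYRY B=GRGB L=WBOB
After move 6 (U'): U=OWGW F=WBYB R=OORY B=GYGB L=GROB
Query: B face = GYGB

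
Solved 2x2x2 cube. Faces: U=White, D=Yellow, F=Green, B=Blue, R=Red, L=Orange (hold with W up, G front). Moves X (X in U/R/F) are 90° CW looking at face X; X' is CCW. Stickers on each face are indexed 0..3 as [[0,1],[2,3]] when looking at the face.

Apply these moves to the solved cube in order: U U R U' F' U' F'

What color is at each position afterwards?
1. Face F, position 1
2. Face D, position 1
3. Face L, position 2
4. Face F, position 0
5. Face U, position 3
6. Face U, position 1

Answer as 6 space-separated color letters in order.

After move 1 (U): U=WWWW F=RRGG R=BBRR B=OOBB L=GGOO
After move 2 (U): U=WWWW F=BBGG R=OORR B=GGBB L=RROO
After move 3 (R): R=RORO U=WBWG F=BYGY D=YBYG B=WGWB
After move 4 (U'): U=BGWW F=RRGY R=BYRO B=ROWB L=WGOO
After move 5 (F'): F=RYRG U=BGBR R=BYYO D=GOYG L=WWOW
After move 6 (U'): U=GRBB F=WWRG R=RYYO B=BYWB L=ROOW
After move 7 (F'): F=WGWR U=GRRY R=OYGO D=OWYG L=RBOB
Query 1: F[1] = G
Query 2: D[1] = W
Query 3: L[2] = O
Query 4: F[0] = W
Query 5: U[3] = Y
Query 6: U[1] = R

Answer: G W O W Y R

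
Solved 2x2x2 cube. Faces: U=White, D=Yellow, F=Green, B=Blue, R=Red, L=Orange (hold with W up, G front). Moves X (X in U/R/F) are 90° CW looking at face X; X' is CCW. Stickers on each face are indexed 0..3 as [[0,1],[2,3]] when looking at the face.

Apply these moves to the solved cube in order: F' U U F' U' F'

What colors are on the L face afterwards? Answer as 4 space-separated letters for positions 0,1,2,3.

After move 1 (F'): F=GGGG U=WWRR R=YRYR D=OOYY L=OWOW
After move 2 (U): U=RWRW F=YRGG R=BBYR B=OWBB L=GGOW
After move 3 (U): U=RRWW F=BBGG R=OWYR B=GGBB L=YROW
After move 4 (F'): F=BGBG U=RROY R=OWOR D=RWYY L=YWOW
After move 5 (U'): U=RYRO F=YWBG R=BGOR B=OWBB L=GGOW
After move 6 (F'): F=WGYB U=RYBO R=WGRR D=GWYY L=GOOR
Query: L face = GOOR

Answer: G O O R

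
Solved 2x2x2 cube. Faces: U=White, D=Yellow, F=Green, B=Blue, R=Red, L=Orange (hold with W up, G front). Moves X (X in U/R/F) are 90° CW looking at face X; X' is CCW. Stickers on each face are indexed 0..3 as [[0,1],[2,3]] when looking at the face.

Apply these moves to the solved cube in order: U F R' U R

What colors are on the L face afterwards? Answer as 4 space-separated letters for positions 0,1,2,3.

Answer: G W O Y

Derivation:
After move 1 (U): U=WWWW F=RRGG R=BBRR B=OOBB L=GGOO
After move 2 (F): F=GRGR U=WWOG R=WBWR D=RBYY L=GYOY
After move 3 (R'): R=BRWW U=WBOO F=GWGG D=RRYR B=YOBB
After move 4 (U): U=OWOB F=BRGG R=YOWW B=GYBB L=GWOY
After move 5 (R): R=WYWO U=OROG F=BRGR D=RBYG B=BYWB
Query: L face = GWOY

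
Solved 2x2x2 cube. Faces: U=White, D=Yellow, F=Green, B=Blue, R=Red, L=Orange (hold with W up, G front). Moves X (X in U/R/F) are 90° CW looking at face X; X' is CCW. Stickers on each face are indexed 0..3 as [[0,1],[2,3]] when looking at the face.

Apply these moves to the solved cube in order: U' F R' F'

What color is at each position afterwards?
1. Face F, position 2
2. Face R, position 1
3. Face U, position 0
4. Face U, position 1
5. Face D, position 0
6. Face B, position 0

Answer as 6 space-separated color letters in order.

After move 1 (U'): U=WWWW F=OOGG R=GGRR B=RRBB L=BBOO
After move 2 (F): F=GOGO U=WWOB R=WGWR D=RGYY L=BYOY
After move 3 (R'): R=GRWW U=WBOR F=GWGB D=ROYO B=YRGB
After move 4 (F'): F=WBGG U=WBGW R=ORRW D=YYYO L=BROO
Query 1: F[2] = G
Query 2: R[1] = R
Query 3: U[0] = W
Query 4: U[1] = B
Query 5: D[0] = Y
Query 6: B[0] = Y

Answer: G R W B Y Y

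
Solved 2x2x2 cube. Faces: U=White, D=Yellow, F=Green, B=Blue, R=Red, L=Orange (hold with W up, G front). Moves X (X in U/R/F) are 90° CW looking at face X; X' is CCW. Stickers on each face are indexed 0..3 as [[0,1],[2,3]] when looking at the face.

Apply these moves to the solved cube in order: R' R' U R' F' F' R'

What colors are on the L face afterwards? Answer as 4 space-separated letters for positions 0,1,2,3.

Answer: G G O B

Derivation:
After move 1 (R'): R=RRRR U=WBWB F=GWGW D=YGYG B=YBYB
After move 2 (R'): R=RRRR U=WYWY F=GBGB D=YWYW B=GBGB
After move 3 (U): U=WWYY F=RRGB R=GBRR B=OOGB L=GBOO
After move 4 (R'): R=BRGR U=WGYO F=RWGY D=YRYB B=WOWB
After move 5 (F'): F=WYRG U=WGBG R=RRYR D=BOYB L=GOOY
After move 6 (F'): F=YGWR U=WGRY R=ORBR D=OYYB L=GGOB
After move 7 (R'): R=RROB U=WWRW F=YGWY D=OGYR B=BOYB
Query: L face = GGOB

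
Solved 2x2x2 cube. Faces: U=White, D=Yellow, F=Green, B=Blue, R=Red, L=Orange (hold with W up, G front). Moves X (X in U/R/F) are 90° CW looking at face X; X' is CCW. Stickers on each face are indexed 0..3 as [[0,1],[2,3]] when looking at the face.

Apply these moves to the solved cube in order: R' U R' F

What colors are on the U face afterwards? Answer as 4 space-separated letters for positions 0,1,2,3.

Answer: W Y O W

Derivation:
After move 1 (R'): R=RRRR U=WBWB F=GWGW D=YGYG B=YBYB
After move 2 (U): U=WWBB F=RRGW R=YBRR B=OOYB L=GWOO
After move 3 (R'): R=BRYR U=WYBO F=RWGB D=YRYW B=GOGB
After move 4 (F): F=GRBW U=WYOW R=BROR D=YBYW L=GYOR
Query: U face = WYOW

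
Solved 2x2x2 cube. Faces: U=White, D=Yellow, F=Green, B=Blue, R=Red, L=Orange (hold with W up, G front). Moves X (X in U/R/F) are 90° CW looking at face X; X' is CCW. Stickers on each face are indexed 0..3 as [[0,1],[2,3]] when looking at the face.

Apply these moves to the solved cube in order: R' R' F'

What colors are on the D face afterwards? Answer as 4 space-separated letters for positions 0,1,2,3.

After move 1 (R'): R=RRRR U=WBWB F=GWGW D=YGYG B=YBYB
After move 2 (R'): R=RRRR U=WYWY F=GBGB D=YWYW B=GBGB
After move 3 (F'): F=BBGG U=WYRR R=WRYR D=OOYW L=OYOW
Query: D face = OOYW

Answer: O O Y W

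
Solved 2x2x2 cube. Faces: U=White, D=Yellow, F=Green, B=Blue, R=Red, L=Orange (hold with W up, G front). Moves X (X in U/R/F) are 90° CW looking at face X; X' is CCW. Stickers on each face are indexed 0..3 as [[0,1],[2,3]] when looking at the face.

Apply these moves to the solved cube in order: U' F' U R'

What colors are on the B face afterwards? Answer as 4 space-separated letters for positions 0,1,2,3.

Answer: Y W O B

Derivation:
After move 1 (U'): U=WWWW F=OOGG R=GGRR B=RRBB L=BBOO
After move 2 (F'): F=OGOG U=WWGR R=YGYR D=BOYY L=BWOW
After move 3 (U): U=GWRW F=YGOG R=RRYR B=BWBB L=OGOW
After move 4 (R'): R=RRRY U=GBRB F=YWOW D=BGYG B=YWOB
Query: B face = YWOB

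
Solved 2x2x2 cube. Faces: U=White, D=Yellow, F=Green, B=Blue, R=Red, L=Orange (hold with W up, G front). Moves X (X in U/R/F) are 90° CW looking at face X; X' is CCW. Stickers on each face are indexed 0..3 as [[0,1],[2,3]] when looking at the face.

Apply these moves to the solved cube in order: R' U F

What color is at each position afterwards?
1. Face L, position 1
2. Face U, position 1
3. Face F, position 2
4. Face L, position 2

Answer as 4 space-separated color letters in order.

After move 1 (R'): R=RRRR U=WBWB F=GWGW D=YGYG B=YBYB
After move 2 (U): U=WWBB F=RRGW R=YBRR B=OOYB L=GWOO
After move 3 (F): F=GRWR U=WWOW R=BBBR D=RYYG L=GYOG
Query 1: L[1] = Y
Query 2: U[1] = W
Query 3: F[2] = W
Query 4: L[2] = O

Answer: Y W W O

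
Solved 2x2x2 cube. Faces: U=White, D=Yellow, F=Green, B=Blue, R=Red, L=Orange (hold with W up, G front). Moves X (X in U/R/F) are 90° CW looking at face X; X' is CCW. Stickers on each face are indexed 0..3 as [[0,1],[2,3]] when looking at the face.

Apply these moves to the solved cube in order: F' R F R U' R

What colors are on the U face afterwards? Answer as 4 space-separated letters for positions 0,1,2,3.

Answer: G O W B

Derivation:
After move 1 (F'): F=GGGG U=WWRR R=YRYR D=OOYY L=OWOW
After move 2 (R): R=YYRR U=WGRG F=GOGY D=OBYB B=RBWB
After move 3 (F): F=GGYO U=WGWW R=RYGR D=RYYB L=OOOB
After move 4 (R): R=GRRY U=WGWO F=GYYB D=RWYR B=WBGB
After move 5 (U'): U=GOWW F=OOYB R=GYRY B=GRGB L=WBOB
After move 6 (R): R=RGYY U=GOWB F=OWYR D=RGYG B=WROB
Query: U face = GOWB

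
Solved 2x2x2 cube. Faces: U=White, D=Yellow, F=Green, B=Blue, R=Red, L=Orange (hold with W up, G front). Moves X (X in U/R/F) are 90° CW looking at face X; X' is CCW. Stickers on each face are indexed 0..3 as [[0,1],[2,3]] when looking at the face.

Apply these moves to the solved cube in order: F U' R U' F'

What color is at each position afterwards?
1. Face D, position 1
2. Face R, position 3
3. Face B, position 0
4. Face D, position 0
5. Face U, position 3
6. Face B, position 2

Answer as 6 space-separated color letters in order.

After move 1 (F): F=GGGG U=WWOO R=WRWR D=RRYY L=OYOY
After move 2 (U'): U=WOWO F=OYGG R=GGWR B=WRBB L=BBOY
After move 3 (R): R=WGRG U=WYWG F=ORGY D=RBYW B=OROB
After move 4 (U'): U=YGWW F=BBGY R=ORRG B=WGOB L=OROY
After move 5 (F'): F=BYBG U=YGOR R=BRRG D=RYYW L=OWOW
Query 1: D[1] = Y
Query 2: R[3] = G
Query 3: B[0] = W
Query 4: D[0] = R
Query 5: U[3] = R
Query 6: B[2] = O

Answer: Y G W R R O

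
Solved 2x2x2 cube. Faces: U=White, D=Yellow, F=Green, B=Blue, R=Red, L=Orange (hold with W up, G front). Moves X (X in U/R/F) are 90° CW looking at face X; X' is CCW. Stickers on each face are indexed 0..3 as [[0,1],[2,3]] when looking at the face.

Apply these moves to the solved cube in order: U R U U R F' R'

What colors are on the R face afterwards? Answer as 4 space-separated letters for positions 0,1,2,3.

Answer: G G W Y

Derivation:
After move 1 (U): U=WWWW F=RRGG R=BBRR B=OOBB L=GGOO
After move 2 (R): R=RBRB U=WRWG F=RYGY D=YBYO B=WOWB
After move 3 (U): U=WWGR F=RBGY R=WORB B=GGWB L=RYOO
After move 4 (U): U=GWRW F=WOGY R=GGRB B=RYWB L=RBOO
After move 5 (R): R=RGBG U=GORY F=WBGO D=YWYR B=WYWB
After move 6 (F'): F=BOWG U=GORB R=WGYG D=BOYR L=RYOR
After move 7 (R'): R=GGWY U=GWRW F=BOWB D=BOYG B=RYOB
Query: R face = GGWY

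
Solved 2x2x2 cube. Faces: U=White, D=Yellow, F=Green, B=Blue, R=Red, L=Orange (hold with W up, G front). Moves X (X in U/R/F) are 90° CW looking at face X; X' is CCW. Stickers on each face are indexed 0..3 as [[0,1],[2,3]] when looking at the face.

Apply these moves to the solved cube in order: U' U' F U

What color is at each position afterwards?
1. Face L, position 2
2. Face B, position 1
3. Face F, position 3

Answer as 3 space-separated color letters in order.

After move 1 (U'): U=WWWW F=OOGG R=GGRR B=RRBB L=BBOO
After move 2 (U'): U=WWWW F=BBGG R=OORR B=GGBB L=RROO
After move 3 (F): F=GBGB U=WWOR R=WOWR D=ROYY L=RYOY
After move 4 (U): U=OWRW F=WOGB R=GGWR B=RYBB L=GBOY
Query 1: L[2] = O
Query 2: B[1] = Y
Query 3: F[3] = B

Answer: O Y B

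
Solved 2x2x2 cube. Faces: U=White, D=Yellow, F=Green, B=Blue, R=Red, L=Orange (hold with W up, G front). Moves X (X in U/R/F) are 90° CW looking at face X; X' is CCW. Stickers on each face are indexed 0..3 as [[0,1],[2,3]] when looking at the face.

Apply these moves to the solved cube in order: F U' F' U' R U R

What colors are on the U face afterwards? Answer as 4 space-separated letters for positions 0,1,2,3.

After move 1 (F): F=GGGG U=WWOO R=WRWR D=RRYY L=OYOY
After move 2 (U'): U=WOWO F=OYGG R=GGWR B=WRBB L=BBOY
After move 3 (F'): F=YGOG U=WOGW R=RGRR D=BYYY L=BOOW
After move 4 (U'): U=OWWG F=BOOG R=YGRR B=RGBB L=WROW
After move 5 (R): R=RYRG U=OOWG F=BYOY D=BBYR B=GGWB
After move 6 (U): U=WOGO F=RYOY R=GGRG B=WRWB L=BYOW
After move 7 (R): R=RGGG U=WYGY F=RBOR D=BWYW B=OROB
Query: U face = WYGY

Answer: W Y G Y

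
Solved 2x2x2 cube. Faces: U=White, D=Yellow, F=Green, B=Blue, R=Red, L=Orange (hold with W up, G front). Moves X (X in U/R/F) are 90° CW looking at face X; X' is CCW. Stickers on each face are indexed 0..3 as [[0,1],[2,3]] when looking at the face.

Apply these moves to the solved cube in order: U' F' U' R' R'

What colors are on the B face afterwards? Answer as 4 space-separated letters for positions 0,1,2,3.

After move 1 (U'): U=WWWW F=OOGG R=GGRR B=RRBB L=BBOO
After move 2 (F'): F=OGOG U=WWGR R=YGYR D=BOYY L=BWOW
After move 3 (U'): U=WRWG F=BWOG R=OGYR B=YGBB L=RROW
After move 4 (R'): R=GROY U=WBWY F=BROG D=BWYG B=YGOB
After move 5 (R'): R=RYGO U=WOWY F=BBOY D=BRYG B=GGWB
Query: B face = GGWB

Answer: G G W B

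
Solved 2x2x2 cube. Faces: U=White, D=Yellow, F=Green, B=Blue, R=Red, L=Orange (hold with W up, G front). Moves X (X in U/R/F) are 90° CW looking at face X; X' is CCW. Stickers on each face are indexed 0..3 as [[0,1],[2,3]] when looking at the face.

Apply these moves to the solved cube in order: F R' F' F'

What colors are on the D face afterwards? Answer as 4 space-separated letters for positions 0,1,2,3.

After move 1 (F): F=GGGG U=WWOO R=WRWR D=RRYY L=OYOY
After move 2 (R'): R=RRWW U=WBOB F=GWGO D=RGYG B=YBRB
After move 3 (F'): F=WOGG U=WBRW R=GRRW D=YYYG L=OBOO
After move 4 (F'): F=OGWG U=WBGR R=YRYW D=BOYG L=OWOR
Query: D face = BOYG

Answer: B O Y G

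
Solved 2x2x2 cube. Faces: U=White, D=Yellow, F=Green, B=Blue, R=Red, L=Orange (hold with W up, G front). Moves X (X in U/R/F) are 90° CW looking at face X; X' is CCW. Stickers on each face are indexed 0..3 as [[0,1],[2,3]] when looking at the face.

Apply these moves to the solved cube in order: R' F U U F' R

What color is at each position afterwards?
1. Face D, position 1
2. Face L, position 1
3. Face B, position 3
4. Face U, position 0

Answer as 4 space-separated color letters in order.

Answer: Y W B O

Derivation:
After move 1 (R'): R=RRRR U=WBWB F=GWGW D=YGYG B=YBYB
After move 2 (F): F=GGWW U=WBOO R=WRBR D=RRYG L=OYOG
After move 3 (U): U=OWOB F=WRWW R=YBBR B=OYYB L=GGOG
After move 4 (U): U=OOBW F=YBWW R=OYBR B=GGYB L=WROG
After move 5 (F'): F=BWYW U=OOOB R=RYRR D=RGYG L=WWOB
After move 6 (R): R=RRRY U=OWOW F=BGYG D=RYYG B=BGOB
Query 1: D[1] = Y
Query 2: L[1] = W
Query 3: B[3] = B
Query 4: U[0] = O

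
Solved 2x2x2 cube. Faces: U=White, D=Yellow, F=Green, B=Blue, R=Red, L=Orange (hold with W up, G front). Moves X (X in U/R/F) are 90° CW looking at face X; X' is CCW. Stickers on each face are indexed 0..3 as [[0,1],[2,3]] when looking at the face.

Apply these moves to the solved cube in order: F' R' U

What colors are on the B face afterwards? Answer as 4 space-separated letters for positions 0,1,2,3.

After move 1 (F'): F=GGGG U=WWRR R=YRYR D=OOYY L=OWOW
After move 2 (R'): R=RRYY U=WBRB F=GWGR D=OGYG B=YBOB
After move 3 (U): U=RWBB F=RRGR R=YBYY B=OWOB L=GWOW
Query: B face = OWOB

Answer: O W O B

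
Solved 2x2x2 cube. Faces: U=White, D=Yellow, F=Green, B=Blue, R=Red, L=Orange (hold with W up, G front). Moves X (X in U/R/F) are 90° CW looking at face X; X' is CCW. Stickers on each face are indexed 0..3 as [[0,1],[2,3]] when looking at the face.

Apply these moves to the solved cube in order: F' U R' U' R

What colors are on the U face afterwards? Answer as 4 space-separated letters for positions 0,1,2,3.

After move 1 (F'): F=GGGG U=WWRR R=YRYR D=OOYY L=OWOW
After move 2 (U): U=RWRW F=YRGG R=BBYR B=OWBB L=GGOW
After move 3 (R'): R=BRBY U=RBRO F=YWGW D=ORYG B=YWOB
After move 4 (U'): U=BORR F=GGGW R=YWBY B=BROB L=YWOW
After move 5 (R): R=BYYW U=BGRW F=GRGG D=OOYB B=RROB
Query: U face = BGRW

Answer: B G R W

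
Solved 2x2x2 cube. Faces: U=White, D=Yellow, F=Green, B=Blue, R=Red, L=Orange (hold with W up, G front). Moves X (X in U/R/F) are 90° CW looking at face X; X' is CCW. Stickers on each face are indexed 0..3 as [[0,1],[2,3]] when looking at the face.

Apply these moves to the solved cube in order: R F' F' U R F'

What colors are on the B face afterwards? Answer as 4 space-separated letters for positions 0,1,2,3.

Answer: G R W B

Derivation:
After move 1 (R): R=RRRR U=WGWG F=GYGY D=YBYB B=WBWB
After move 2 (F'): F=YYGG U=WGRR R=BRYR D=OOYB L=OGOW
After move 3 (F'): F=YGYG U=WGBY R=OROR D=GWYB L=OROR
After move 4 (U): U=BWYG F=ORYG R=WBOR B=ORWB L=YGOR
After move 5 (R): R=OWRB U=BRYG F=OWYB D=GWYO B=GRWB
After move 6 (F'): F=WBOY U=BROR R=WWGB D=GRYO L=YGOY
Query: B face = GRWB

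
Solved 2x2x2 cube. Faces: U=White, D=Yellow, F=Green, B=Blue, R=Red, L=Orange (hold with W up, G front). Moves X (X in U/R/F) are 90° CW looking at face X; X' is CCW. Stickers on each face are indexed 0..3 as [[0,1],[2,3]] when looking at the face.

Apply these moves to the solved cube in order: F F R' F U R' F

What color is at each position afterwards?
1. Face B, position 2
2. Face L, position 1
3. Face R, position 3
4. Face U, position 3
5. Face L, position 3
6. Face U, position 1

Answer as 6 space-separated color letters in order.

After move 1 (F): F=GGGG U=WWOO R=WRWR D=RRYY L=OYOY
After move 2 (F): F=GGGG U=WWYY R=OROR D=WWYY L=OROR
After move 3 (R'): R=RROO U=WBYB F=GWGY D=WGYG B=YBWB
After move 4 (F): F=GGYW U=WBRR R=YRBO D=ORYG L=OWOG
After move 5 (U): U=RWRB F=YRYW R=YBBO B=OWWB L=GGOG
After move 6 (R'): R=BOYB U=RWRO F=YWYB D=ORYW B=GWRB
After move 7 (F): F=YYBW U=RWGG R=ROOB D=YBYW L=GOOR
Query 1: B[2] = R
Query 2: L[1] = O
Query 3: R[3] = B
Query 4: U[3] = G
Query 5: L[3] = R
Query 6: U[1] = W

Answer: R O B G R W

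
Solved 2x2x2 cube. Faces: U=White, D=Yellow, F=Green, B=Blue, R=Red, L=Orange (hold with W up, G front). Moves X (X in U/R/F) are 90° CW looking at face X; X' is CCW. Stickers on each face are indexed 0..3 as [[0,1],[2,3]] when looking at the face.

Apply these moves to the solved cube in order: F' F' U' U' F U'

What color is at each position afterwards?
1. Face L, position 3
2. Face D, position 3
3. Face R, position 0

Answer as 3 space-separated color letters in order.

Answer: W Y G

Derivation:
After move 1 (F'): F=GGGG U=WWRR R=YRYR D=OOYY L=OWOW
After move 2 (F'): F=GGGG U=WWYY R=OROR D=WWYY L=OROR
After move 3 (U'): U=WYWY F=ORGG R=GGOR B=ORBB L=BBOR
After move 4 (U'): U=YYWW F=BBGG R=OROR B=GGBB L=OROR
After move 5 (F): F=GBGB U=YYRR R=WRWR D=OOYY L=OWOW
After move 6 (U'): U=YRYR F=OWGB R=GBWR B=WRBB L=GGOW
Query 1: L[3] = W
Query 2: D[3] = Y
Query 3: R[0] = G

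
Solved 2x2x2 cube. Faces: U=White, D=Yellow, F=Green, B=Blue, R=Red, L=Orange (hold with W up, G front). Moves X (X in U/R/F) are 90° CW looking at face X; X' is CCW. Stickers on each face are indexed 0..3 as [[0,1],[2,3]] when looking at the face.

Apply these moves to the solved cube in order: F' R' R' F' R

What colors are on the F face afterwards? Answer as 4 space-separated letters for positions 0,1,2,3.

After move 1 (F'): F=GGGG U=WWRR R=YRYR D=OOYY L=OWOW
After move 2 (R'): R=RRYY U=WBRB F=GWGR D=OGYG B=YBOB
After move 3 (R'): R=RYRY U=WORY F=GBGB D=OWYR B=GBGB
After move 4 (F'): F=BBGG U=WORR R=WYOY D=WWYR L=OYOR
After move 5 (R): R=OWYY U=WBRG F=BWGR D=WGYG B=RBOB
Query: F face = BWGR

Answer: B W G R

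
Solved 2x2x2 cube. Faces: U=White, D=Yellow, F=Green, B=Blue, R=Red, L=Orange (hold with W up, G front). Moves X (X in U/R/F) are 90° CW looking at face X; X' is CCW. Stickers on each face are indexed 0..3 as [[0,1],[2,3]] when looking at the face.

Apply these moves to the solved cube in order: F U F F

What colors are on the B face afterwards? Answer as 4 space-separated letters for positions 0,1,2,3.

After move 1 (F): F=GGGG U=WWOO R=WRWR D=RRYY L=OYOY
After move 2 (U): U=OWOW F=WRGG R=BBWR B=OYBB L=GGOY
After move 3 (F): F=GWGR U=OWYG R=OBWR D=WBYY L=GROR
After move 4 (F): F=GGRW U=OWRR R=YBGR D=WOYY L=GWOB
Query: B face = OYBB

Answer: O Y B B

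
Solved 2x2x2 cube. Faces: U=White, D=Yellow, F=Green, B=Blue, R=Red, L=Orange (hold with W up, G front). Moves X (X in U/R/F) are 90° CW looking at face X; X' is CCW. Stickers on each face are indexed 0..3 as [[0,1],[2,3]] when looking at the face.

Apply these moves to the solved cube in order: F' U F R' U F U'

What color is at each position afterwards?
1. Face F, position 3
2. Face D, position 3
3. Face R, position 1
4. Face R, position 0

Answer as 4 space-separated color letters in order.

After move 1 (F'): F=GGGG U=WWRR R=YRYR D=OOYY L=OWOW
After move 2 (U): U=RWRW F=YRGG R=BBYR B=OWBB L=GGOW
After move 3 (F): F=GYGR U=RWWG R=RBWR D=YBYY L=GOOO
After move 4 (R'): R=BRRW U=RBWO F=GWGG D=YYYR B=YWBB
After move 5 (U): U=WROB F=BRGG R=YWRW B=GOBB L=GWOO
After move 6 (F): F=GBGR U=WROW R=OWBW D=RYYR L=GYOY
After move 7 (U'): U=RWWO F=GYGR R=GBBW B=OWBB L=GOOY
Query 1: F[3] = R
Query 2: D[3] = R
Query 3: R[1] = B
Query 4: R[0] = G

Answer: R R B G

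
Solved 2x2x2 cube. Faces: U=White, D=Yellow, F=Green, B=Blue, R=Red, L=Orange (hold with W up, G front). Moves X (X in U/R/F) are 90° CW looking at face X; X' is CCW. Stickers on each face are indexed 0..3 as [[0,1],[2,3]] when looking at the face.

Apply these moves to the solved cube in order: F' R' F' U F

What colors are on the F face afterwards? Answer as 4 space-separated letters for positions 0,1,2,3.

After move 1 (F'): F=GGGG U=WWRR R=YRYR D=OOYY L=OWOW
After move 2 (R'): R=RRYY U=WBRB F=GWGR D=OGYG B=YBOB
After move 3 (F'): F=WRGG U=WBRY R=GROY D=WWYG L=OBOR
After move 4 (U): U=RWYB F=GRGG R=YBOY B=OBOB L=WROR
After move 5 (F): F=GGGR U=RWRR R=YBBY D=OYYG L=WWOW
Query: F face = GGGR

Answer: G G G R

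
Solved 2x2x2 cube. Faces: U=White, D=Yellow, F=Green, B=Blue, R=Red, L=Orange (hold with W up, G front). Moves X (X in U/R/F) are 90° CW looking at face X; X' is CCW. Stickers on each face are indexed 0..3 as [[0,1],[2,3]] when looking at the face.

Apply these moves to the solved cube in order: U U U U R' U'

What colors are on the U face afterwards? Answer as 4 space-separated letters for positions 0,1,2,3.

Answer: B B W W

Derivation:
After move 1 (U): U=WWWW F=RRGG R=BBRR B=OOBB L=GGOO
After move 2 (U): U=WWWW F=BBGG R=OORR B=GGBB L=RROO
After move 3 (U): U=WWWW F=OOGG R=GGRR B=RRBB L=BBOO
After move 4 (U): U=WWWW F=GGGG R=RRRR B=BBBB L=OOOO
After move 5 (R'): R=RRRR U=WBWB F=GWGW D=YGYG B=YBYB
After move 6 (U'): U=BBWW F=OOGW R=GWRR B=RRYB L=YBOO
Query: U face = BBWW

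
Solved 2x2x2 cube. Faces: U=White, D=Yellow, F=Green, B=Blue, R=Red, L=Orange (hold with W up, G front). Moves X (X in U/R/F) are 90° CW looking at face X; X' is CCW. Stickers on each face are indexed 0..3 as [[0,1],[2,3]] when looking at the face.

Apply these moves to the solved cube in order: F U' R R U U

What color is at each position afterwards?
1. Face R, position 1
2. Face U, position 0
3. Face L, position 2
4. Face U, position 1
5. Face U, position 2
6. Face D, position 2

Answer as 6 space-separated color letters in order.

Answer: B Y O W R Y

Derivation:
After move 1 (F): F=GGGG U=WWOO R=WRWR D=RRYY L=OYOY
After move 2 (U'): U=WOWO F=OYGG R=GGWR B=WRBB L=BBOY
After move 3 (R): R=WGRG U=WYWG F=ORGY D=RBYW B=OROB
After move 4 (R): R=RWGG U=WRWY F=OBGW D=ROYO B=GRYB
After move 5 (U): U=WWYR F=RWGW R=GRGG B=BBYB L=OBOY
After move 6 (U): U=YWRW F=GRGW R=BBGG B=OBYB L=RWOY
Query 1: R[1] = B
Query 2: U[0] = Y
Query 3: L[2] = O
Query 4: U[1] = W
Query 5: U[2] = R
Query 6: D[2] = Y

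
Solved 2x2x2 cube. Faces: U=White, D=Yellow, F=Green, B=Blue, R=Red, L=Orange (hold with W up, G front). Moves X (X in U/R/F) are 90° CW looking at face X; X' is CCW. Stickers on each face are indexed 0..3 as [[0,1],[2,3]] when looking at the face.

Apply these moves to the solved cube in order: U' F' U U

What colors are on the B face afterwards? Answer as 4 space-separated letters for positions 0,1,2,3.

Answer: O G B B

Derivation:
After move 1 (U'): U=WWWW F=OOGG R=GGRR B=RRBB L=BBOO
After move 2 (F'): F=OGOG U=WWGR R=YGYR D=BOYY L=BWOW
After move 3 (U): U=GWRW F=YGOG R=RRYR B=BWBB L=OGOW
After move 4 (U): U=RGWW F=RROG R=BWYR B=OGBB L=YGOW
Query: B face = OGBB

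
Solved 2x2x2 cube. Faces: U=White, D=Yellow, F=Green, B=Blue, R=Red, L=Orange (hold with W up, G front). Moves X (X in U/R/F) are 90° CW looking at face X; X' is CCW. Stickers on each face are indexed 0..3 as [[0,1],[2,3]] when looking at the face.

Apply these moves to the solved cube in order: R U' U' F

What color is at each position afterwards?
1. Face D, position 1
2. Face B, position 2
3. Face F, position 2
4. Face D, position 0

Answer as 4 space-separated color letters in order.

Answer: O W Y R

Derivation:
After move 1 (R): R=RRRR U=WGWG F=GYGY D=YBYB B=WBWB
After move 2 (U'): U=GGWW F=OOGY R=GYRR B=RRWB L=WBOO
After move 3 (U'): U=GWGW F=WBGY R=OORR B=GYWB L=RROO
After move 4 (F): F=GWYB U=GWOR R=GOWR D=ROYB L=RYOB
Query 1: D[1] = O
Query 2: B[2] = W
Query 3: F[2] = Y
Query 4: D[0] = R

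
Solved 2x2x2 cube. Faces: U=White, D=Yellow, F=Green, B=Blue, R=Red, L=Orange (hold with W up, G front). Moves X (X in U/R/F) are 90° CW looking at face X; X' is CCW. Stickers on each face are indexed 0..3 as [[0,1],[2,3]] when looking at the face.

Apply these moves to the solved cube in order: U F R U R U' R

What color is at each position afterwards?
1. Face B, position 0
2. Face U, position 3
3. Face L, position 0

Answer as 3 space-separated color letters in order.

After move 1 (U): U=WWWW F=RRGG R=BBRR B=OOBB L=GGOO
After move 2 (F): F=GRGR U=WWOG R=WBWR D=RBYY L=GYOY
After move 3 (R): R=WWRB U=WROR F=GBGY D=RBYO B=GOWB
After move 4 (U): U=OWRR F=WWGY R=GORB B=GYWB L=GBOY
After move 5 (R): R=RGBO U=OWRY F=WBGO D=RWYG B=RYWB
After move 6 (U'): U=WYOR F=GBGO R=WBBO B=RGWB L=RYOY
After move 7 (R): R=BWOB U=WBOO F=GWGG D=RWYR B=RGYB
Query 1: B[0] = R
Query 2: U[3] = O
Query 3: L[0] = R

Answer: R O R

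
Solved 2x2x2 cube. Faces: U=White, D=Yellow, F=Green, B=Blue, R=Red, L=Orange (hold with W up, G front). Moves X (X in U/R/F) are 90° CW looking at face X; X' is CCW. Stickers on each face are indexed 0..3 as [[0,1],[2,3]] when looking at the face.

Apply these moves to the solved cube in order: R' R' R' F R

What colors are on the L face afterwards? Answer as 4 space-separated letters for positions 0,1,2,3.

Answer: O Y O B

Derivation:
After move 1 (R'): R=RRRR U=WBWB F=GWGW D=YGYG B=YBYB
After move 2 (R'): R=RRRR U=WYWY F=GBGB D=YWYW B=GBGB
After move 3 (R'): R=RRRR U=WGWG F=GYGY D=YBYB B=WBWB
After move 4 (F): F=GGYY U=WGOO R=WRGR D=RRYB L=OYOB
After move 5 (R): R=GWRR U=WGOY F=GRYB D=RWYW B=OBGB
Query: L face = OYOB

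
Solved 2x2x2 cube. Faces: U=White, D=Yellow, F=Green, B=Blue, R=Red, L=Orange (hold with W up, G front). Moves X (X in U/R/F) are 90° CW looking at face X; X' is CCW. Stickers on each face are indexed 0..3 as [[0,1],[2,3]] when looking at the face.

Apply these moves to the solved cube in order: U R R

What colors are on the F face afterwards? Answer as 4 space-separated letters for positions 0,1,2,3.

Answer: R B G O

Derivation:
After move 1 (U): U=WWWW F=RRGG R=BBRR B=OOBB L=GGOO
After move 2 (R): R=RBRB U=WRWG F=RYGY D=YBYO B=WOWB
After move 3 (R): R=RRBB U=WYWY F=RBGO D=YWYW B=GORB
Query: F face = RBGO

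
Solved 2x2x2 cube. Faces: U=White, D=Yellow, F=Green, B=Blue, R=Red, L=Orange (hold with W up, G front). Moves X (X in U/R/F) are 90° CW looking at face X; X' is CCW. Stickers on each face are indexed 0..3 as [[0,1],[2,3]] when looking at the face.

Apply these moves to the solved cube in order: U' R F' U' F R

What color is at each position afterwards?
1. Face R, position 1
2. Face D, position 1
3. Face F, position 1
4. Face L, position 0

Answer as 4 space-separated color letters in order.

Answer: W W Y W

Derivation:
After move 1 (U'): U=WWWW F=OOGG R=GGRR B=RRBB L=BBOO
After move 2 (R): R=RGRG U=WOWG F=OYGY D=YBYR B=WRWB
After move 3 (F'): F=YYOG U=WORR R=BGYG D=BOYR L=BGOW
After move 4 (U'): U=ORWR F=BGOG R=YYYG B=BGWB L=WROW
After move 5 (F): F=OBGG U=ORWR R=WYRG D=YYYR L=WBOO
After move 6 (R): R=RWGY U=OBWG F=OYGR D=YWYB B=RGRB
Query 1: R[1] = W
Query 2: D[1] = W
Query 3: F[1] = Y
Query 4: L[0] = W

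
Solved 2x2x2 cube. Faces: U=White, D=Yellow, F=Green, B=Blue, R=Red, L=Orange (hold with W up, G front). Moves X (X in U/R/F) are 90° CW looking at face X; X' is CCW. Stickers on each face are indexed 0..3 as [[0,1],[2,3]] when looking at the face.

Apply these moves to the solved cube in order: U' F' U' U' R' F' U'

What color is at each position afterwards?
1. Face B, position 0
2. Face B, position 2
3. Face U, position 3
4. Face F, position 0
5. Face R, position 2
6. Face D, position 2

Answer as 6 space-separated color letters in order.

After move 1 (U'): U=WWWW F=OOGG R=GGRR B=RRBB L=BBOO
After move 2 (F'): F=OGOG U=WWGR R=YGYR D=BOYY L=BWOW
After move 3 (U'): U=WRWG F=BWOG R=OGYR B=YGBB L=RROW
After move 4 (U'): U=RGWW F=RROG R=BWYR B=OGBB L=YGOW
After move 5 (R'): R=WRBY U=RBWO F=RGOW D=BRYG B=YGOB
After move 6 (F'): F=GWRO U=RBWB R=RRBY D=GWYG L=YOOW
After move 7 (U'): U=BBRW F=YORO R=GWBY B=RROB L=YGOW
Query 1: B[0] = R
Query 2: B[2] = O
Query 3: U[3] = W
Query 4: F[0] = Y
Query 5: R[2] = B
Query 6: D[2] = Y

Answer: R O W Y B Y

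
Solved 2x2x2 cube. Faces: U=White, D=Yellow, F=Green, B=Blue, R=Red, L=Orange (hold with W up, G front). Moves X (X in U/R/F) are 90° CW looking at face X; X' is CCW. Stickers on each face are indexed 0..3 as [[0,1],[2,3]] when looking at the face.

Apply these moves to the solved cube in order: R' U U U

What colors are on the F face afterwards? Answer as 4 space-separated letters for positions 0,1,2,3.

Answer: O O G W

Derivation:
After move 1 (R'): R=RRRR U=WBWB F=GWGW D=YGYG B=YBYB
After move 2 (U): U=WWBB F=RRGW R=YBRR B=OOYB L=GWOO
After move 3 (U): U=BWBW F=YBGW R=OORR B=GWYB L=RROO
After move 4 (U): U=BBWW F=OOGW R=GWRR B=RRYB L=YBOO
Query: F face = OOGW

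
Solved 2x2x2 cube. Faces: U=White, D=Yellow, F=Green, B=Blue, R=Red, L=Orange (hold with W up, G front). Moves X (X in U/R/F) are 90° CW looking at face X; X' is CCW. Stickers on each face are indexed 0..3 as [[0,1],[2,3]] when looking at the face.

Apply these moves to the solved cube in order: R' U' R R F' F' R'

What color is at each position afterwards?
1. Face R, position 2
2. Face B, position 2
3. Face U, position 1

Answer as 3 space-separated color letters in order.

Answer: O W O

Derivation:
After move 1 (R'): R=RRRR U=WBWB F=GWGW D=YGYG B=YBYB
After move 2 (U'): U=BBWW F=OOGW R=GWRR B=RRYB L=YBOO
After move 3 (R): R=RGRW U=BOWW F=OGGG D=YYYR B=WRBB
After move 4 (R): R=RRWG U=BGWG F=OYGR D=YBYW B=WROB
After move 5 (F'): F=YROG U=BGRW R=BRYG D=BOYW L=YGOW
After move 6 (F'): F=RGYO U=BGBY R=ORBG D=GWYW L=YWOR
After move 7 (R'): R=RGOB U=BOBW F=RGYY D=GGYO B=WRWB
Query 1: R[2] = O
Query 2: B[2] = W
Query 3: U[1] = O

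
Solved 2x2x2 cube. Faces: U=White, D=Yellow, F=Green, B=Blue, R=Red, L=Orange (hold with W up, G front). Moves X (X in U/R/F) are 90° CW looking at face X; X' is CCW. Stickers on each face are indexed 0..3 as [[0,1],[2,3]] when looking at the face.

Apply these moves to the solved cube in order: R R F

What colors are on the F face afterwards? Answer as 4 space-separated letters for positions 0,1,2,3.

After move 1 (R): R=RRRR U=WGWG F=GYGY D=YBYB B=WBWB
After move 2 (R): R=RRRR U=WYWY F=GBGB D=YWYW B=GBGB
After move 3 (F): F=GGBB U=WYOO R=WRYR D=RRYW L=OYOW
Query: F face = GGBB

Answer: G G B B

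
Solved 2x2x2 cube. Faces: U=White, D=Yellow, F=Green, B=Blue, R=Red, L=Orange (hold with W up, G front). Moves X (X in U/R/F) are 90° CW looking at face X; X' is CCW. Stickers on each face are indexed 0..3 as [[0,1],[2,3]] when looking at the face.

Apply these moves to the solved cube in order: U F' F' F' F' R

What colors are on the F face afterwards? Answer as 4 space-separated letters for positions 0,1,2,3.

After move 1 (U): U=WWWW F=RRGG R=BBRR B=OOBB L=GGOO
After move 2 (F'): F=RGRG U=WWBR R=YBYR D=GOYY L=GWOW
After move 3 (F'): F=GGRR U=WWYY R=OBGR D=WWYY L=GROB
After move 4 (F'): F=GRGR U=WWOG R=WBWR D=RBYY L=GYOY
After move 5 (F'): F=RRGG U=WWWW R=BBRR D=YYYY L=GGOO
After move 6 (R): R=RBRB U=WRWG F=RYGY D=YBYO B=WOWB
Query: F face = RYGY

Answer: R Y G Y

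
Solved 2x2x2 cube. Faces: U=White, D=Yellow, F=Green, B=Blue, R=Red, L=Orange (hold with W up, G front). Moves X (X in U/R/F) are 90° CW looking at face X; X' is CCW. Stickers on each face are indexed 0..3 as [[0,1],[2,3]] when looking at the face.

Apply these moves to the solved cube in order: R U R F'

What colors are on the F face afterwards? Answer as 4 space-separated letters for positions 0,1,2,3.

After move 1 (R): R=RRRR U=WGWG F=GYGY D=YBYB B=WBWB
After move 2 (U): U=WWGG F=RRGY R=WBRR B=OOWB L=GYOO
After move 3 (R): R=RWRB U=WRGY F=RBGB D=YWYO B=GOWB
After move 4 (F'): F=BBRG U=WRRR R=WWYB D=YOYO L=GYOG
Query: F face = BBRG

Answer: B B R G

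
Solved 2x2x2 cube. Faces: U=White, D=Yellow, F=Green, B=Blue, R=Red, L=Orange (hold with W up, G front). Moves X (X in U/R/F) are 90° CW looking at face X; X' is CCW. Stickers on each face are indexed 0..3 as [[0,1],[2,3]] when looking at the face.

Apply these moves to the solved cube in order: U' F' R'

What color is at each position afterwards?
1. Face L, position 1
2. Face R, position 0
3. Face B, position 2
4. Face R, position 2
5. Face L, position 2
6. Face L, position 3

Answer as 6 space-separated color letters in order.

Answer: W G O Y O W

Derivation:
After move 1 (U'): U=WWWW F=OOGG R=GGRR B=RRBB L=BBOO
After move 2 (F'): F=OGOG U=WWGR R=YGYR D=BOYY L=BWOW
After move 3 (R'): R=GRYY U=WBGR F=OWOR D=BGYG B=YROB
Query 1: L[1] = W
Query 2: R[0] = G
Query 3: B[2] = O
Query 4: R[2] = Y
Query 5: L[2] = O
Query 6: L[3] = W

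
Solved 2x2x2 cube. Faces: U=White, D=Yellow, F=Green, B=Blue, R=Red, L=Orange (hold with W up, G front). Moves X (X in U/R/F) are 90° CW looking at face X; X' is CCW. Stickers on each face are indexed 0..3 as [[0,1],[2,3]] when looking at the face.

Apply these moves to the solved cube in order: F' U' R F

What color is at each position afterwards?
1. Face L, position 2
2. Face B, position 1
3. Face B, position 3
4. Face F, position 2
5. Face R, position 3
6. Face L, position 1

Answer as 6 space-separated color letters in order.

After move 1 (F'): F=GGGG U=WWRR R=YRYR D=OOYY L=OWOW
After move 2 (U'): U=WRWR F=OWGG R=GGYR B=YRBB L=BBOW
After move 3 (R): R=YGRG U=WWWG F=OOGY D=OBYY B=RRRB
After move 4 (F): F=GOYO U=WWWB R=WGGG D=RYYY L=BOOB
Query 1: L[2] = O
Query 2: B[1] = R
Query 3: B[3] = B
Query 4: F[2] = Y
Query 5: R[3] = G
Query 6: L[1] = O

Answer: O R B Y G O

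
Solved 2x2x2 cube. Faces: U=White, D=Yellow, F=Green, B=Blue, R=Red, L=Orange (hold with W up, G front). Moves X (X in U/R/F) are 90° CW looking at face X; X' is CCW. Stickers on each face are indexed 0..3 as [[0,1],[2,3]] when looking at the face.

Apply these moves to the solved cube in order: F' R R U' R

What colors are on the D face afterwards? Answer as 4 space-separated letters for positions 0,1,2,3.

Answer: O G Y R

Derivation:
After move 1 (F'): F=GGGG U=WWRR R=YRYR D=OOYY L=OWOW
After move 2 (R): R=YYRR U=WGRG F=GOGY D=OBYB B=RBWB
After move 3 (R): R=RYRY U=WORY F=GBGB D=OWYR B=GBGB
After move 4 (U'): U=OYWR F=OWGB R=GBRY B=RYGB L=GBOW
After move 5 (R): R=RGYB U=OWWB F=OWGR D=OGYR B=RYYB
Query: D face = OGYR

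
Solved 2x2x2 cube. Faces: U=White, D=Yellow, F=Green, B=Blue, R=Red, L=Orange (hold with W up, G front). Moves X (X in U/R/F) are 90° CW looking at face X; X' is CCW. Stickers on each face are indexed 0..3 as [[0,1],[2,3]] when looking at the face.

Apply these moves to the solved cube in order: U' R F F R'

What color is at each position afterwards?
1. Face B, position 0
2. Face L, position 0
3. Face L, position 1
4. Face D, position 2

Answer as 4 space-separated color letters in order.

Answer: R B R Y

Derivation:
After move 1 (U'): U=WWWW F=OOGG R=GGRR B=RRBB L=BBOO
After move 2 (R): R=RGRG U=WOWG F=OYGY D=YBYR B=WRWB
After move 3 (F): F=GOYY U=WOOB R=WGGG D=RRYR L=BYOB
After move 4 (F): F=YGYO U=WOBY R=OGBG D=GWYR L=BROR
After move 5 (R'): R=GGOB U=WWBW F=YOYY D=GGYO B=RRWB
Query 1: B[0] = R
Query 2: L[0] = B
Query 3: L[1] = R
Query 4: D[2] = Y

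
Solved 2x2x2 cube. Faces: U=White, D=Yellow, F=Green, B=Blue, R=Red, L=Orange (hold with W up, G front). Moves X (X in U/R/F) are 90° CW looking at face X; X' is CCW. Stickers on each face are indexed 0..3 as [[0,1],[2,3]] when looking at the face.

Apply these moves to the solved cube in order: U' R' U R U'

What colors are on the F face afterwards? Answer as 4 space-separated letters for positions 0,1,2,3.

Answer: O W G G

Derivation:
After move 1 (U'): U=WWWW F=OOGG R=GGRR B=RRBB L=BBOO
After move 2 (R'): R=GRGR U=WBWR F=OWGW D=YOYG B=YRYB
After move 3 (U): U=WWRB F=GRGW R=YRGR B=BBYB L=OWOO
After move 4 (R): R=GYRR U=WRRW F=GOGG D=YYYB B=BBWB
After move 5 (U'): U=RWWR F=OWGG R=GORR B=GYWB L=BBOO
Query: F face = OWGG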